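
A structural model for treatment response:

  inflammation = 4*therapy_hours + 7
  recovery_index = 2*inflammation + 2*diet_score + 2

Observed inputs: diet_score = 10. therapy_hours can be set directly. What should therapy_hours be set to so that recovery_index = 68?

therapy_hours = 4

Substituting into the recovery_index equation gives recovery_index = 8*therapy_hours + 36.
Solve 8*therapy_hours + 36 = 68: therapy_hours = (68 - 36) / 8 = 4.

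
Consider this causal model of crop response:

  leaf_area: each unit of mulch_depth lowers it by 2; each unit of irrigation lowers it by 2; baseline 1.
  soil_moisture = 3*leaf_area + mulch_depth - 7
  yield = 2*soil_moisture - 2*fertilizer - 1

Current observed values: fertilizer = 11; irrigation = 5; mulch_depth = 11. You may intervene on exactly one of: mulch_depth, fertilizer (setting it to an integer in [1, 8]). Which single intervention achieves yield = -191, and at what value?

set fertilizer = 6

Intervening on mulch_depth: yield = -10*mulch_depth - 91. Reaching -191 requires mulch_depth = 10, outside [1, 8].
Intervening on fertilizer: with other inputs at their observed values, yield = -2*fertilizer - 179. Solving for -191 gives fertilizer = 6, within [1, 8].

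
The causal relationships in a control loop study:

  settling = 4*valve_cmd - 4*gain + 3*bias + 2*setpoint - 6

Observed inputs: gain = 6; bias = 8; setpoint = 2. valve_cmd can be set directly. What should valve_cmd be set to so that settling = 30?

valve_cmd = 8

Substituting into the settling equation gives settling = 4*valve_cmd - 2.
Solve 4*valve_cmd - 2 = 30: valve_cmd = (30 + 2) / 4 = 8.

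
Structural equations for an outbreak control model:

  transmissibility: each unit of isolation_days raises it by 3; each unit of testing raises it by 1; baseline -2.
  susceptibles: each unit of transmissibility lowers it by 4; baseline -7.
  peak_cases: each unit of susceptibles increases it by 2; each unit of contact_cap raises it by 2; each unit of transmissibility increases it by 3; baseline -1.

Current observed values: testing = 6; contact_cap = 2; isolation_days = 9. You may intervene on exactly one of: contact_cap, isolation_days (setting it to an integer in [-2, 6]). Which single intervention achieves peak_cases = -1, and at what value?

set isolation_days = -2

Intervening on contact_cap: peak_cases = 2*contact_cap - 170. Reaching -1 requires contact_cap = 169/2, not an integer.
Intervening on isolation_days: with other inputs at their observed values, peak_cases = -15*isolation_days - 31. Solving for -1 gives isolation_days = -2, within [-2, 6].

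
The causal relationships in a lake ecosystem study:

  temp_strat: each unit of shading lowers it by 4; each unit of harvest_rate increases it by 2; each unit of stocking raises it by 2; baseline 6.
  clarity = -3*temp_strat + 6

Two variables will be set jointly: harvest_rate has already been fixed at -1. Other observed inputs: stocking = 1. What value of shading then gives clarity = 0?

shading = 1

With harvest_rate held at -1:
Substituting into the temp_strat equation gives temp_strat = -4*shading + 6.
So clarity = 12*shading - 12.
Solve 12*shading - 12 = 0: shading = (0 + 12) / 12 = 1.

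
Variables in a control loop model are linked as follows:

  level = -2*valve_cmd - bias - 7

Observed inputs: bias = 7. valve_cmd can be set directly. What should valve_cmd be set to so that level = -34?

valve_cmd = 10

Substituting into the level equation gives level = -2*valve_cmd - 14.
Solve -2*valve_cmd - 14 = -34: valve_cmd = (-34 + 14) / -2 = 10.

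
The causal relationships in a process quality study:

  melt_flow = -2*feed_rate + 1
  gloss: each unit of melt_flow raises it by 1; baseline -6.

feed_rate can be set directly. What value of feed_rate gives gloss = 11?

Substituting into the gloss equation gives gloss = -2*feed_rate - 5.
Solve -2*feed_rate - 5 = 11: feed_rate = (11 + 5) / -2 = -8.

feed_rate = -8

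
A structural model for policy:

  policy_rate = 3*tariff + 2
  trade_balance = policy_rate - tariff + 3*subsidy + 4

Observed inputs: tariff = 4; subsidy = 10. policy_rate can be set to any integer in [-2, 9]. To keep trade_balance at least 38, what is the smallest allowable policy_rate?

policy_rate = 8

Intervening on policy_rate fixes its value directly, overriding its dependence on tariff.
Substituting into the trade_balance equation gives trade_balance = policy_rate + 30.
Require policy_rate + 30 ≥ 38, so policy_rate ≥ 8.
The smallest integer in [-2, 9] satisfying this is 8.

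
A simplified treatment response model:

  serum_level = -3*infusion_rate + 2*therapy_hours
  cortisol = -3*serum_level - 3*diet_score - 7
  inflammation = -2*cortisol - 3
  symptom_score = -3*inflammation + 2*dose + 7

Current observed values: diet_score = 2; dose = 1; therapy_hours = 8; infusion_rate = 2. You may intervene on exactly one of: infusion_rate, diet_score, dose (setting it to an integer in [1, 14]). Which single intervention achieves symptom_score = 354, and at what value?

Intervening on infusion_rate: with other inputs at their observed values, symptom_score = 54*infusion_rate - 348. Solving for 354 gives infusion_rate = 13, within [1, 14].
Intervening on diet_score: symptom_score = -18*diet_score - 204. Reaching 354 requires diet_score = -31, outside [1, 14].
Intervening on dose: symptom_score = 2*dose - 242. Reaching 354 requires dose = 298, outside [1, 14].

set infusion_rate = 13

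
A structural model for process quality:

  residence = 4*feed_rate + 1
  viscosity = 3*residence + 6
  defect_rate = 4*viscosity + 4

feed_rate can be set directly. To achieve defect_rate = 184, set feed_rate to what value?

feed_rate = 3

Substituting into the viscosity equation gives viscosity = 12*feed_rate + 9.
So defect_rate = 48*feed_rate + 40.
Solve 48*feed_rate + 40 = 184: feed_rate = (184 - 40) / 48 = 3.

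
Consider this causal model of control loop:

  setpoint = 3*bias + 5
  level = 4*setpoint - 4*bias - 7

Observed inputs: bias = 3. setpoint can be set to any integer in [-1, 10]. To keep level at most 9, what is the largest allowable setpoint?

setpoint = 7

Intervening on setpoint fixes its value directly, overriding its dependence on bias.
Substituting into the level equation gives level = 4*setpoint - 19.
Require 4*setpoint - 19 ≤ 9, so setpoint ≤ 7.
The largest integer in [-1, 10] satisfying this is 7.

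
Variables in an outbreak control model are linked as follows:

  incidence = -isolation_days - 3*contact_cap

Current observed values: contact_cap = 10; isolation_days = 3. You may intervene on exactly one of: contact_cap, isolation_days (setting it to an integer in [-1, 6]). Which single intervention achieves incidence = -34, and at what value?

set isolation_days = 4

Intervening on contact_cap: incidence = -3*contact_cap - 3. Reaching -34 requires contact_cap = 31/3, not an integer.
Intervening on isolation_days: with other inputs at their observed values, incidence = -isolation_days - 30. Solving for -34 gives isolation_days = 4, within [-1, 6].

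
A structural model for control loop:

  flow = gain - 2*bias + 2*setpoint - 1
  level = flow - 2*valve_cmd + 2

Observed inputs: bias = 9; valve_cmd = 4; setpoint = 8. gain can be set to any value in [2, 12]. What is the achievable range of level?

Substituting into the flow equation gives flow = gain - 3.
So level = gain - 9.
Linear in gain, so extremes are at the endpoints: gain = 2 gives level = -7; gain = 12 gives level = 3.

-7 to 3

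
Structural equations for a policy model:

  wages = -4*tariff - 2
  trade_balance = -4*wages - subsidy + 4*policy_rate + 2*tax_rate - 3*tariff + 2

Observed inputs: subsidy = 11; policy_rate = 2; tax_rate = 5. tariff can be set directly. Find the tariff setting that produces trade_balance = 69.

Substituting into the trade_balance equation gives trade_balance = 13*tariff + 17.
Solve 13*tariff + 17 = 69: tariff = (69 - 17) / 13 = 4.

tariff = 4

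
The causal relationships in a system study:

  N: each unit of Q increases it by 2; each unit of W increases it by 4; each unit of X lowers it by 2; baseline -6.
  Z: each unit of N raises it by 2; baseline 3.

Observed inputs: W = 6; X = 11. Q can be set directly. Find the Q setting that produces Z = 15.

Substituting into the N equation gives N = 2*Q - 4.
Substituting into the Z equation gives Z = 4*Q - 5.
Solve 4*Q - 5 = 15: Q = (15 + 5) / 4 = 5.

Q = 5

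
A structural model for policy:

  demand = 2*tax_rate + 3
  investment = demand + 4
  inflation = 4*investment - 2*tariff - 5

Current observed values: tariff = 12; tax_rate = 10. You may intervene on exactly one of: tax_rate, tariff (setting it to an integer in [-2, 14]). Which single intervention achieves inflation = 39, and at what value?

set tax_rate = 5

Intervening on tax_rate: with other inputs at their observed values, inflation = 8*tax_rate - 1. Solving for 39 gives tax_rate = 5, within [-2, 14].
Intervening on tariff: inflation = -2*tariff + 103. Reaching 39 requires tariff = 32, outside [-2, 14].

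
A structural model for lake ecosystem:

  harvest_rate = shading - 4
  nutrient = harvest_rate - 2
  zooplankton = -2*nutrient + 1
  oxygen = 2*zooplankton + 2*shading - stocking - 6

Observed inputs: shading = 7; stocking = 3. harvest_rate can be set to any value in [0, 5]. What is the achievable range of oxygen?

Intervening on harvest_rate fixes its value directly, overriding its dependence on shading.
Substituting into the zooplankton equation gives zooplankton = -2*harvest_rate + 5.
So oxygen = -4*harvest_rate + 15.
Linear in harvest_rate, so extremes are at the endpoints: harvest_rate = 0 gives oxygen = 15; harvest_rate = 5 gives oxygen = -5.

-5 to 15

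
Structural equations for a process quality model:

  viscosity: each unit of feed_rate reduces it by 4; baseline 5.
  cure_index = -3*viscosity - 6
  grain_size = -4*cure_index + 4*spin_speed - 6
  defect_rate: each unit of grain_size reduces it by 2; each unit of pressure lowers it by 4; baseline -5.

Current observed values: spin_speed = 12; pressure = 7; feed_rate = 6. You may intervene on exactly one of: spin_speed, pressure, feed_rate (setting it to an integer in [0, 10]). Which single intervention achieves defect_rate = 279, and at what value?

set pressure = 10

Intervening on spin_speed: defect_rate = -8*spin_speed + 387. Reaching 279 requires spin_speed = 27/2, not an integer.
Intervening on pressure: with other inputs at their observed values, defect_rate = -4*pressure + 319. Solving for 279 gives pressure = 10, within [0, 10].
Intervening on feed_rate: defect_rate = 96*feed_rate - 285. Reaching 279 requires feed_rate = 47/8, not an integer.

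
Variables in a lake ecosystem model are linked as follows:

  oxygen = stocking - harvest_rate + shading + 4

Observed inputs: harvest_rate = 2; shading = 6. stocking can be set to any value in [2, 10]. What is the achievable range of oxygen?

10 to 18

Substituting into the oxygen equation gives oxygen = stocking + 8.
Linear in stocking, so extremes are at the endpoints: stocking = 2 gives oxygen = 10; stocking = 10 gives oxygen = 18.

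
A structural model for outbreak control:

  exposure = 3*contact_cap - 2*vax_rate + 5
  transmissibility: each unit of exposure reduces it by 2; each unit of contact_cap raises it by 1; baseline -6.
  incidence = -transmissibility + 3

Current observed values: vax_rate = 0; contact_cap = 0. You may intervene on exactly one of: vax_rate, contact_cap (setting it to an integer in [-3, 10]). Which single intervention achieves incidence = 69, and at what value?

Intervening on vax_rate: incidence = -4*vax_rate + 19. Reaching 69 requires vax_rate = -25/2, not an integer.
Intervening on contact_cap: with other inputs at their observed values, incidence = 5*contact_cap + 19. Solving for 69 gives contact_cap = 10, within [-3, 10].

set contact_cap = 10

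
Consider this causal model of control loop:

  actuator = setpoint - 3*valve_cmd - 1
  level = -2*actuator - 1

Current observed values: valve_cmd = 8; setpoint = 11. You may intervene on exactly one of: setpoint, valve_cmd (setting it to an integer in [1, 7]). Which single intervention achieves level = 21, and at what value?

Intervening on setpoint: level = -2*setpoint + 49. Reaching 21 requires setpoint = 14, outside [1, 7].
Intervening on valve_cmd: with other inputs at their observed values, level = 6*valve_cmd - 21. Solving for 21 gives valve_cmd = 7, within [1, 7].

set valve_cmd = 7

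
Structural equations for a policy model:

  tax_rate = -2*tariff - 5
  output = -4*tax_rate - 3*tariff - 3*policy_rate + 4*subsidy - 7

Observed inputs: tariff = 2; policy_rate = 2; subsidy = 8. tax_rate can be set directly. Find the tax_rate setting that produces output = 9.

tax_rate = 1

Intervening on tax_rate fixes its value directly, overriding its dependence on tariff.
Substituting into the output equation gives output = -4*tax_rate + 13.
Solve -4*tax_rate + 13 = 9: tax_rate = (9 - 13) / -4 = 1.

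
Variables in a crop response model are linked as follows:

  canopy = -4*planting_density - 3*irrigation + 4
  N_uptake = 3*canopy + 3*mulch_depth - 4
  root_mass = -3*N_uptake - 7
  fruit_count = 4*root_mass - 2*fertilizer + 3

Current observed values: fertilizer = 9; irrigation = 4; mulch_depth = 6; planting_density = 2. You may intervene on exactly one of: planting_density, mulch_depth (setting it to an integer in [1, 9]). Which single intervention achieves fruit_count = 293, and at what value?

Intervening on planting_density: fruit_count = 144*planting_density + 77. Reaching 293 requires planting_density = 3/2, not an integer.
Intervening on mulch_depth: with other inputs at their observed values, fruit_count = -36*mulch_depth + 581. Solving for 293 gives mulch_depth = 8, within [1, 9].

set mulch_depth = 8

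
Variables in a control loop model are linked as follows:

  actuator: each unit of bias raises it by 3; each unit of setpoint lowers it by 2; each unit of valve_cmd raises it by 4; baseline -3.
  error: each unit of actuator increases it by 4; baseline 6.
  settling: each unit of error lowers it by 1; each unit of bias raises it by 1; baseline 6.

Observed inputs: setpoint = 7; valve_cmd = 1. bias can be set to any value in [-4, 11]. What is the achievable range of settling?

-69 to 96

Substituting into the actuator equation gives actuator = 3*bias - 13.
So error = 12*bias - 46.
Substituting into the settling equation gives settling = -11*bias + 52.
Linear in bias, so extremes are at the endpoints: bias = -4 gives settling = 96; bias = 11 gives settling = -69.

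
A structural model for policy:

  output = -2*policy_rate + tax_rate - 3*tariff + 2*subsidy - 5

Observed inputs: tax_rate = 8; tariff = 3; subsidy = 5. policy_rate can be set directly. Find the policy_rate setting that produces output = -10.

Substituting into the output equation gives output = -2*policy_rate + 4.
Solve -2*policy_rate + 4 = -10: policy_rate = (-10 - 4) / -2 = 7.

policy_rate = 7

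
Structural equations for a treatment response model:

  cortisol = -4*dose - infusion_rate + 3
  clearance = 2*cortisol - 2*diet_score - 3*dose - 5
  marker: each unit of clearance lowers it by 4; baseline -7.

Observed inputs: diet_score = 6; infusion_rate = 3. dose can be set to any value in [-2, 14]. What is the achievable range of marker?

Substituting into the cortisol equation gives cortisol = -4*dose.
clearance becomes -11*dose - 17.
Substituting into the marker equation gives marker = 44*dose + 61.
Linear in dose, so extremes are at the endpoints: dose = -2 gives marker = -27; dose = 14 gives marker = 677.

-27 to 677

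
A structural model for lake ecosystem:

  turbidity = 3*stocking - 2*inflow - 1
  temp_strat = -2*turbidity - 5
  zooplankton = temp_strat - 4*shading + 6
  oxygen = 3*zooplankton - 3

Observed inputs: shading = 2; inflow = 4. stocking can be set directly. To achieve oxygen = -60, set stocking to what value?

Substituting into the turbidity equation gives turbidity = 3*stocking - 9.
Substituting into the temp_strat equation gives temp_strat = -6*stocking + 13.
Substituting into the zooplankton equation gives zooplankton = -6*stocking + 11.
oxygen becomes -18*stocking + 30.
Solve -18*stocking + 30 = -60: stocking = (-60 - 30) / -18 = 5.

stocking = 5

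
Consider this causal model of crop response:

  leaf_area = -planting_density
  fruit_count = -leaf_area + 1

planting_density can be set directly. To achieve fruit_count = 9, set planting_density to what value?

planting_density = 8

Substituting into the fruit_count equation gives fruit_count = planting_density + 1.
Solve planting_density + 1 = 9: planting_density = (9 - 1) / 1 = 8.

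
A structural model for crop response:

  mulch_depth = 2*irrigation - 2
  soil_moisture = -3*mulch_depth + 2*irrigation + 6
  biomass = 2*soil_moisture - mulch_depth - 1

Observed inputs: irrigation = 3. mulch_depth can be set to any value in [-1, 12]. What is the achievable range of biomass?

Intervening on mulch_depth fixes its value directly, overriding its dependence on irrigation.
Substituting into the soil_moisture equation gives soil_moisture = -3*mulch_depth + 12.
Substituting into the biomass equation gives biomass = -7*mulch_depth + 23.
Linear in mulch_depth, so extremes are at the endpoints: mulch_depth = -1 gives biomass = 30; mulch_depth = 12 gives biomass = -61.

-61 to 30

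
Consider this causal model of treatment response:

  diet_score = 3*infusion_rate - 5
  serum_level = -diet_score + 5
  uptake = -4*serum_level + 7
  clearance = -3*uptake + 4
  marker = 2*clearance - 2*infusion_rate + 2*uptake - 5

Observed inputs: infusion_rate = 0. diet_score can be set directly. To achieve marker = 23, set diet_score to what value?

diet_score = 2

Intervening on diet_score fixes its value directly, overriding its dependence on infusion_rate.
Substituting into the uptake equation gives uptake = 4*diet_score - 13.
So clearance = -12*diet_score + 43.
marker becomes -16*diet_score + 55.
Solve -16*diet_score + 55 = 23: diet_score = (23 - 55) / -16 = 2.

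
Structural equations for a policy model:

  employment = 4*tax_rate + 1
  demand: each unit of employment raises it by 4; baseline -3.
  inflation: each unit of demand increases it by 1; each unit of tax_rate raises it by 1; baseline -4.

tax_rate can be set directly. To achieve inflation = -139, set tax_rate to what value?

tax_rate = -8

Substituting into the demand equation gives demand = 16*tax_rate + 1.
Substituting into the inflation equation gives inflation = 17*tax_rate - 3.
Solve 17*tax_rate - 3 = -139: tax_rate = (-139 + 3) / 17 = -8.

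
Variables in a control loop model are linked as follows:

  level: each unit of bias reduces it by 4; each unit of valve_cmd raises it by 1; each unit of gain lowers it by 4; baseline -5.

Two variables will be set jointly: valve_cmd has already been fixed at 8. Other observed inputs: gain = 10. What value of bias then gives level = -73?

bias = 9

With valve_cmd held at 8:
Substituting into the level equation gives level = -4*bias - 37.
Solve -4*bias - 37 = -73: bias = (-73 + 37) / -4 = 9.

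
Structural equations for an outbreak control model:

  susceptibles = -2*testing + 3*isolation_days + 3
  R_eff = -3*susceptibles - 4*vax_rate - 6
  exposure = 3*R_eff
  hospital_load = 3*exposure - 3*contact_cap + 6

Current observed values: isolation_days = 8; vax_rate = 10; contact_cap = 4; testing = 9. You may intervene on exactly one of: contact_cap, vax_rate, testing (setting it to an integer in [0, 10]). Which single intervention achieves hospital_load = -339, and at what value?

set vax_rate = 1

Intervening on contact_cap: hospital_load = -3*contact_cap - 651. Reaching -339 requires contact_cap = -104, outside [0, 10].
Intervening on vax_rate: with other inputs at their observed values, hospital_load = -36*vax_rate - 303. Solving for -339 gives vax_rate = 1, within [0, 10].
Intervening on testing: hospital_load = 54*testing - 1149. Reaching -339 requires testing = 15, outside [0, 10].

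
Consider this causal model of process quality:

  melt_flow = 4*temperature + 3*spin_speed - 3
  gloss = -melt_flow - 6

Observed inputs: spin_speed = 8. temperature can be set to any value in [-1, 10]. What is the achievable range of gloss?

-67 to -23

Substituting into the melt_flow equation gives melt_flow = 4*temperature + 21.
Substituting into the gloss equation gives gloss = -4*temperature - 27.
Linear in temperature, so extremes are at the endpoints: temperature = -1 gives gloss = -23; temperature = 10 gives gloss = -67.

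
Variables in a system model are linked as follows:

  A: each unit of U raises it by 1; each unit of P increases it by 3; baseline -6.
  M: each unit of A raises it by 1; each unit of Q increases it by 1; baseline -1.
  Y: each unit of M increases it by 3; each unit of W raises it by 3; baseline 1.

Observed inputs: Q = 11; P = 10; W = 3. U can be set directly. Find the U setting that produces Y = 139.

Substituting into the A equation gives A = U + 24.
So M = U + 34.
Y becomes 3*U + 112.
Solve 3*U + 112 = 139: U = (139 - 112) / 3 = 9.

U = 9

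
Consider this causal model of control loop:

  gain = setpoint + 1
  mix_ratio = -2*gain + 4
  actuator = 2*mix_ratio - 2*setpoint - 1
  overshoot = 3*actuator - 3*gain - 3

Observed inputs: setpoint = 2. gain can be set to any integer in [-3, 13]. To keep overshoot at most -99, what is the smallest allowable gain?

gain = 7

Intervening on gain fixes its value directly, overriding its dependence on setpoint.
Substituting into the actuator equation gives actuator = -4*gain + 3.
Substituting into the overshoot equation gives overshoot = -15*gain + 6.
Require -15*gain + 6 ≤ -99, so gain ≥ 7.
The smallest integer in [-3, 13] satisfying this is 7.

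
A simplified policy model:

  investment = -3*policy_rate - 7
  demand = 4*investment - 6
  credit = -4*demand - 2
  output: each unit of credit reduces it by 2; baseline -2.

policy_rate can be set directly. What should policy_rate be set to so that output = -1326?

policy_rate = 11

Substituting into the demand equation gives demand = -12*policy_rate - 34.
Substituting into the credit equation gives credit = 48*policy_rate + 134.
So output = -96*policy_rate - 270.
Solve -96*policy_rate - 270 = -1326: policy_rate = (-1326 + 270) / -96 = 11.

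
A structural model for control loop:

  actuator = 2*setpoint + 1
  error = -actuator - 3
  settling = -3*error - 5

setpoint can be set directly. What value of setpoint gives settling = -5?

Substituting into the error equation gives error = -2*setpoint - 4.
Substituting into the settling equation gives settling = 6*setpoint + 7.
Solve 6*setpoint + 7 = -5: setpoint = (-5 - 7) / 6 = -2.

setpoint = -2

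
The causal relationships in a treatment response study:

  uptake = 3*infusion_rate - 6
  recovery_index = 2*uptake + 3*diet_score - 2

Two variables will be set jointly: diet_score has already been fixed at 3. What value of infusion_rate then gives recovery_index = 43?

infusion_rate = 8

With diet_score held at 3:
Substituting into the recovery_index equation gives recovery_index = 6*infusion_rate - 5.
Solve 6*infusion_rate - 5 = 43: infusion_rate = (43 + 5) / 6 = 8.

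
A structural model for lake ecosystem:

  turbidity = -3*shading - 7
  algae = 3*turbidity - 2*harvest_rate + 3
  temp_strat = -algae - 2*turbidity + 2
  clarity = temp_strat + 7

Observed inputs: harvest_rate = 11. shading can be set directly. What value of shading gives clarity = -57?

shading = -8

Substituting into the algae equation gives algae = -9*shading - 40.
This gives temp_strat = 15*shading + 56.
This gives clarity = 15*shading + 63.
Solve 15*shading + 63 = -57: shading = (-57 - 63) / 15 = -8.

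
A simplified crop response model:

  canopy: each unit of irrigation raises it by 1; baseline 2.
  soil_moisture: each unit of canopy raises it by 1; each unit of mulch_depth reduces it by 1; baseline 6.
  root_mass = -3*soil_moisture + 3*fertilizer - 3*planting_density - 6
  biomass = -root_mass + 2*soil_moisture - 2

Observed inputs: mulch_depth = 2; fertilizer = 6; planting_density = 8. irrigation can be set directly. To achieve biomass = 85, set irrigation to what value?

irrigation = 9

Substituting into the soil_moisture equation gives soil_moisture = irrigation + 6.
Substituting into the root_mass equation gives root_mass = -3*irrigation - 30.
Substituting into the biomass equation gives biomass = 5*irrigation + 40.
Solve 5*irrigation + 40 = 85: irrigation = (85 - 40) / 5 = 9.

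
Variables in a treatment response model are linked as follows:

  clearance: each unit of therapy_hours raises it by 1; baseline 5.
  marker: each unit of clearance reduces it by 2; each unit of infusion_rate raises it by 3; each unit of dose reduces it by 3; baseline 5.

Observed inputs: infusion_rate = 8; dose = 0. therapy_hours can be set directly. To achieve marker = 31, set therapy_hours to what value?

therapy_hours = -6

Substituting into the marker equation gives marker = -2*therapy_hours + 19.
Solve -2*therapy_hours + 19 = 31: therapy_hours = (31 - 19) / -2 = -6.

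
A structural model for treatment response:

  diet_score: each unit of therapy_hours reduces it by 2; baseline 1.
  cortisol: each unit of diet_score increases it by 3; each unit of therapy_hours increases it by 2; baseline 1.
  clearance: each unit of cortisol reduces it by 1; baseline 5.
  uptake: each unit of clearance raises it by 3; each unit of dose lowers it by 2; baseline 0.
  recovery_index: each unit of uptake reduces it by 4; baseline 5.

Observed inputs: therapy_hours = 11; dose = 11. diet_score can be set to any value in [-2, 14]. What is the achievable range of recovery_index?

Intervening on diet_score fixes its value directly, overriding its dependence on therapy_hours.
Substituting into the cortisol equation gives cortisol = 3*diet_score + 23.
Substituting into the clearance equation gives clearance = -3*diet_score - 18.
Substituting into the uptake equation gives uptake = -9*diet_score - 76.
Substituting into the recovery_index equation gives recovery_index = 36*diet_score + 309.
Linear in diet_score, so extremes are at the endpoints: diet_score = -2 gives recovery_index = 237; diet_score = 14 gives recovery_index = 813.

237 to 813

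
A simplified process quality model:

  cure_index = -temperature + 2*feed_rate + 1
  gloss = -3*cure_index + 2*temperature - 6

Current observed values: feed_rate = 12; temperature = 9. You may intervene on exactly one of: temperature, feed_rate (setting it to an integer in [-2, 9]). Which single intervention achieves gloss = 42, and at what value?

set feed_rate = -1

Intervening on temperature: gloss = 5*temperature - 81. Reaching 42 requires temperature = 123/5, not an integer.
Intervening on feed_rate: with other inputs at their observed values, gloss = -6*feed_rate + 36. Solving for 42 gives feed_rate = -1, within [-2, 9].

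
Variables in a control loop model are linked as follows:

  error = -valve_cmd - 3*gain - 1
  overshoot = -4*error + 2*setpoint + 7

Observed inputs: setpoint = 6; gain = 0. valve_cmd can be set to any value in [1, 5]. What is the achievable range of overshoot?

Substituting into the error equation gives error = -valve_cmd - 1.
overshoot becomes 4*valve_cmd + 23.
Linear in valve_cmd, so extremes are at the endpoints: valve_cmd = 1 gives overshoot = 27; valve_cmd = 5 gives overshoot = 43.

27 to 43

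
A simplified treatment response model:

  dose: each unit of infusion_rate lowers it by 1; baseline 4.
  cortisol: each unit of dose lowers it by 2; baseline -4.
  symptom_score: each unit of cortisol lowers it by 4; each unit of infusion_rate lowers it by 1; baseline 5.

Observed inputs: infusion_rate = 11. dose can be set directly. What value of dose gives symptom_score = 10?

Intervening on dose fixes its value directly, overriding its dependence on infusion_rate.
Substituting into the symptom_score equation gives symptom_score = 8*dose + 10.
Solve 8*dose + 10 = 10: dose = (10 - 10) / 8 = 0.

dose = 0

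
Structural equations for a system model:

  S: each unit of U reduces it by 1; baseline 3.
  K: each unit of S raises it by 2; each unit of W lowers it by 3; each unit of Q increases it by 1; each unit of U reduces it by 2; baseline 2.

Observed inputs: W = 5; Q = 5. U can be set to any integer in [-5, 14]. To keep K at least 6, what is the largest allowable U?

Substituting into the K equation gives K = -4*U - 2.
Require -4*U - 2 ≥ 6, so U ≤ -2.
The largest integer in [-5, 14] satisfying this is -2.

U = -2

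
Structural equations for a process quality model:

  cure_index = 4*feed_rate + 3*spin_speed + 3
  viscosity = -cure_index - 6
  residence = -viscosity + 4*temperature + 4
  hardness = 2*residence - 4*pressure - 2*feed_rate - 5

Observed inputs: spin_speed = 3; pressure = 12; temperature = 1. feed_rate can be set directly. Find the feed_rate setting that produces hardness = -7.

feed_rate = -1

Substituting into the cure_index equation gives cure_index = 4*feed_rate + 12.
Substituting into the viscosity equation gives viscosity = -4*feed_rate - 18.
So residence = 4*feed_rate + 26.
This gives hardness = 6*feed_rate - 1.
Solve 6*feed_rate - 1 = -7: feed_rate = (-7 + 1) / 6 = -1.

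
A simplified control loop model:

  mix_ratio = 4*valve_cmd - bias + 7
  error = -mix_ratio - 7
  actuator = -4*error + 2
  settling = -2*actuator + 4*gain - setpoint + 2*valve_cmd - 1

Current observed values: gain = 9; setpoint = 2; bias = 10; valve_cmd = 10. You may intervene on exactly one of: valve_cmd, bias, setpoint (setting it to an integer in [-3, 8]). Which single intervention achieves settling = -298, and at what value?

Intervening on valve_cmd: settling = -30*valve_cmd - 3. Reaching -298 requires valve_cmd = 59/6, not an integer.
Intervening on bias: settling = 8*bias - 383. Reaching -298 requires bias = 85/8, not an integer.
Intervening on setpoint: with other inputs at their observed values, settling = -setpoint - 301. Solving for -298 gives setpoint = -3, within [-3, 8].

set setpoint = -3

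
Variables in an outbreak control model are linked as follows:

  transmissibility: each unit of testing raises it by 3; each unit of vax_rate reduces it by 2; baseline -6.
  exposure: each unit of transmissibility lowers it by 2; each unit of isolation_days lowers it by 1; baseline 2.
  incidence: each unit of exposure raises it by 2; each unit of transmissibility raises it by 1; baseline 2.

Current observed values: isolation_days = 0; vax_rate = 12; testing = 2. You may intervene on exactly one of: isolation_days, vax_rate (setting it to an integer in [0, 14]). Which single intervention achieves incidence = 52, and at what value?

set isolation_days = 13

Intervening on isolation_days: with other inputs at their observed values, incidence = -2*isolation_days + 78. Solving for 52 gives isolation_days = 13, within [0, 14].
Intervening on vax_rate: incidence = 6*vax_rate + 6. Reaching 52 requires vax_rate = 23/3, not an integer.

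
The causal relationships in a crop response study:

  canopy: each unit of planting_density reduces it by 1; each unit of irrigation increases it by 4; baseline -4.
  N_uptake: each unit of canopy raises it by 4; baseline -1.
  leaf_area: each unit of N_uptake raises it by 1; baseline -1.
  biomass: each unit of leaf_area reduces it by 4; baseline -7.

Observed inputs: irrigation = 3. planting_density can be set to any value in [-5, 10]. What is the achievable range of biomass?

Substituting into the canopy equation gives canopy = -planting_density + 8.
Substituting into the N_uptake equation gives N_uptake = -4*planting_density + 31.
Substituting into the leaf_area equation gives leaf_area = -4*planting_density + 30.
Substituting into the biomass equation gives biomass = 16*planting_density - 127.
Linear in planting_density, so extremes are at the endpoints: planting_density = -5 gives biomass = -207; planting_density = 10 gives biomass = 33.

-207 to 33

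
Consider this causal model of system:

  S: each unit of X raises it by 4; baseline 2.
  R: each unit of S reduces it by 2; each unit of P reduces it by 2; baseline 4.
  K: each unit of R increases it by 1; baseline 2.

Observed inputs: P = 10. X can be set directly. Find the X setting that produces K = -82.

Substituting into the R equation gives R = -8*X - 20.
Substituting into the K equation gives K = -8*X - 18.
Solve -8*X - 18 = -82: X = (-82 + 18) / -8 = 8.

X = 8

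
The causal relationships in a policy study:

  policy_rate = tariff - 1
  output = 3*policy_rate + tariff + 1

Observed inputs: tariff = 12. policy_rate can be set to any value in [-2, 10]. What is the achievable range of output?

Intervening on policy_rate fixes its value directly, overriding its dependence on tariff.
Substituting into the output equation gives output = 3*policy_rate + 13.
Linear in policy_rate, so extremes are at the endpoints: policy_rate = -2 gives output = 7; policy_rate = 10 gives output = 43.

7 to 43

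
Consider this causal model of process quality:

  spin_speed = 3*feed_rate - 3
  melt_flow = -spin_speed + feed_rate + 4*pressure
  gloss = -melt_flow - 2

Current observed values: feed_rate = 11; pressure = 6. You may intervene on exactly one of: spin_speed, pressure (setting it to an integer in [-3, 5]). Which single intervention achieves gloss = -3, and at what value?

Intervening on spin_speed: gloss = spin_speed - 37. Reaching -3 requires spin_speed = 34, outside [-3, 5].
Intervening on pressure: with other inputs at their observed values, gloss = -4*pressure + 17. Solving for -3 gives pressure = 5, within [-3, 5].

set pressure = 5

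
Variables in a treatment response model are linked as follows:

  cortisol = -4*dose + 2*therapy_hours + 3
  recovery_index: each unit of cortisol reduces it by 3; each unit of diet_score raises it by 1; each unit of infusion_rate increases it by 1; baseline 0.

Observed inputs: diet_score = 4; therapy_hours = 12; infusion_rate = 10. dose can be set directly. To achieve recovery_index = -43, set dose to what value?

Substituting into the cortisol equation gives cortisol = -4*dose + 27.
So recovery_index = 12*dose - 67.
Solve 12*dose - 67 = -43: dose = (-43 + 67) / 12 = 2.

dose = 2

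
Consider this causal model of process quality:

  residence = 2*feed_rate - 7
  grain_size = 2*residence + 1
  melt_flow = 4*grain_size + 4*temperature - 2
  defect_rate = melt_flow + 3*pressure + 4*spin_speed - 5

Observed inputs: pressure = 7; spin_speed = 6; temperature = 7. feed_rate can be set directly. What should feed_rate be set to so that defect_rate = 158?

Substituting into the grain_size equation gives grain_size = 4*feed_rate - 13.
This gives melt_flow = 16*feed_rate - 26.
Substituting into the defect_rate equation gives defect_rate = 16*feed_rate + 14.
Solve 16*feed_rate + 14 = 158: feed_rate = (158 - 14) / 16 = 9.

feed_rate = 9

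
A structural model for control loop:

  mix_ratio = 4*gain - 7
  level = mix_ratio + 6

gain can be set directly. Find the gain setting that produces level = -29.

Substituting into the level equation gives level = 4*gain - 1.
Solve 4*gain - 1 = -29: gain = (-29 + 1) / 4 = -7.

gain = -7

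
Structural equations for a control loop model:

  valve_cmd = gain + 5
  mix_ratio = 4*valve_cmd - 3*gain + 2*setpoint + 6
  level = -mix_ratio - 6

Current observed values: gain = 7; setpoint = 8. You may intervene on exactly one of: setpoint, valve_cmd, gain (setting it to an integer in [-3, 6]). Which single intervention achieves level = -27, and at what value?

Intervening on setpoint: level = -2*setpoint - 39. Reaching -27 requires setpoint = -6, outside [-3, 6].
Intervening on valve_cmd: with other inputs at their observed values, level = -4*valve_cmd - 7. Solving for -27 gives valve_cmd = 5, within [-3, 6].
Intervening on gain: level = -gain - 48. Reaching -27 requires gain = -21, outside [-3, 6].

set valve_cmd = 5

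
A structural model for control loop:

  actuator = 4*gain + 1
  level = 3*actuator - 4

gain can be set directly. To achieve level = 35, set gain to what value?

gain = 3

Substituting into the level equation gives level = 12*gain - 1.
Solve 12*gain - 1 = 35: gain = (35 + 1) / 12 = 3.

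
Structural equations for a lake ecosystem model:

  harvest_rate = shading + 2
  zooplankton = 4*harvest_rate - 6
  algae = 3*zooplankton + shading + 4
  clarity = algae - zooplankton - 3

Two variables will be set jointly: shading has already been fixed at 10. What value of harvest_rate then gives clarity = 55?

harvest_rate = 7

With shading held at 10:
Intervening on harvest_rate fixes its value directly, overriding its dependence on shading.
Substituting into the algae equation gives algae = 12*harvest_rate - 4.
Substituting into the clarity equation gives clarity = 8*harvest_rate - 1.
Solve 8*harvest_rate - 1 = 55: harvest_rate = (55 + 1) / 8 = 7.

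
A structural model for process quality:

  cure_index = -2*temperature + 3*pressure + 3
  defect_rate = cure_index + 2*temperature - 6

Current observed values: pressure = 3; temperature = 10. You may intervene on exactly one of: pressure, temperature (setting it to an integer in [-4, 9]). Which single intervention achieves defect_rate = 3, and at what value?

Intervening on pressure: with other inputs at their observed values, defect_rate = 3*pressure - 3. Solving for 3 gives pressure = 2, within [-4, 9].
Intervening on temperature: the paths from temperature to defect_rate cancel (net effect zero), leaving defect_rate = 6; 3 is unreachable this way.

set pressure = 2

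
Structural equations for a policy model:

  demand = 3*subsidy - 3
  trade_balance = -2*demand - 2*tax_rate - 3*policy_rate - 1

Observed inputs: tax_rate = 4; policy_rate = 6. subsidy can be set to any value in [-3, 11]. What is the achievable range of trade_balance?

Substituting into the trade_balance equation gives trade_balance = -6*subsidy - 21.
Linear in subsidy, so extremes are at the endpoints: subsidy = -3 gives trade_balance = -3; subsidy = 11 gives trade_balance = -87.

-87 to -3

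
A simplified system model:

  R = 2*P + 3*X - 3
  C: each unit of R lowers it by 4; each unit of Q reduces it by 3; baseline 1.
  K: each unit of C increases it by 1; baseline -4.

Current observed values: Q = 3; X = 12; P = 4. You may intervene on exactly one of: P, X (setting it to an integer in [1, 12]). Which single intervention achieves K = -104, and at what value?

Intervening on P: K = -8*P - 144. Reaching -104 requires P = -5, outside [1, 12].
Intervening on X: with other inputs at their observed values, K = -12*X - 32. Solving for -104 gives X = 6, within [1, 12].

set X = 6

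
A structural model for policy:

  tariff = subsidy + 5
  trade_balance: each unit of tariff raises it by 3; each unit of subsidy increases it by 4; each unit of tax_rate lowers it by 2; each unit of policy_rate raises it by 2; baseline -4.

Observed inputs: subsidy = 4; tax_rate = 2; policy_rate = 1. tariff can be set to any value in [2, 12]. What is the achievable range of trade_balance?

16 to 46

Intervening on tariff fixes its value directly, overriding its dependence on subsidy.
Substituting into the trade_balance equation gives trade_balance = 3*tariff + 10.
Linear in tariff, so extremes are at the endpoints: tariff = 2 gives trade_balance = 16; tariff = 12 gives trade_balance = 46.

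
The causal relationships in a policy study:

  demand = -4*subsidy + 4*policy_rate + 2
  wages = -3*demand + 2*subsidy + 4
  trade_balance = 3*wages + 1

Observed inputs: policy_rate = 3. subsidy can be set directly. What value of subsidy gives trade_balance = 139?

Substituting into the demand equation gives demand = -4*subsidy + 14.
Substituting into the wages equation gives wages = 14*subsidy - 38.
This gives trade_balance = 42*subsidy - 113.
Solve 42*subsidy - 113 = 139: subsidy = (139 + 113) / 42 = 6.

subsidy = 6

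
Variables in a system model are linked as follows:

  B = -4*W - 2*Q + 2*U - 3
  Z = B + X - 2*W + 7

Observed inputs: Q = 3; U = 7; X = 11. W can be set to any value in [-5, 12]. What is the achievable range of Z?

-49 to 53

Substituting into the B equation gives B = -4*W + 5.
Z becomes -6*W + 23.
Linear in W, so extremes are at the endpoints: W = -5 gives Z = 53; W = 12 gives Z = -49.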